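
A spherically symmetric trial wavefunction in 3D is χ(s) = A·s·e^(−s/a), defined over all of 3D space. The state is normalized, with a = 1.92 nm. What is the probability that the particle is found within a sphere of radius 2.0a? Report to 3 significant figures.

P ≈ 0.371

With dV = 4πs²ds, the probability is ∫|χ|² dV over s ≤ 2.0a.
Normalization gives A² = 1/(3·π·a^5).
Let u = s/a; then A², 4π and the length scale all cancel, so P = ∫_{0}^{2.0} u^4·e^(-2·u) du ÷ ∫_{0}^{∞} u^4·e^(-2·u) du.
With ∫ u^4·e^(-2·u) du = -(u^4/2 + u^3 + 3·u^2/2 + 3·u/2 + 3/4)·e^(-2·u) + C, the region integral is 3/4 - 103·e^(-4)/4 and the full one is 3/4.
Taking the ratio yields P = 0.3712.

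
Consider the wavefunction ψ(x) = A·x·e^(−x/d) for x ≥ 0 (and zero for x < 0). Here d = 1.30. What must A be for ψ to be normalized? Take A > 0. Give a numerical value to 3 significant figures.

We need A² ∫|f|² dx = 1, taking the integral from 0 to ∞.
With ∫₀^∞ x^2 e^(−αx) dx = 2!/α^3, carrying out the integral gives A² · d^3/4.
So A² = (d^3/4)^(−1).
With d = 1.30: A² = 1.821 and A = 1.349.

A ≈ 1.35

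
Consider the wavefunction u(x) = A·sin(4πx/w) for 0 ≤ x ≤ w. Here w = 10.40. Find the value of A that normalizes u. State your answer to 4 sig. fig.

Normalization requires ∫|u|² dx = 1, integrated from 0 to w.
With ∫₀^w sin²(nπx/w) dx = w/2, with u = A·sin(4πx/w), the integral evaluates to A²·[w/2].
Hence A² = 1/[w/2].
With w = 10.40: A² = 0.19231 and A = 0.43853.

A ≈ 0.4385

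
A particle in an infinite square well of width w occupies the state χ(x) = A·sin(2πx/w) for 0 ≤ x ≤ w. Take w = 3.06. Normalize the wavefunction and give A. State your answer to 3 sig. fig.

A ≈ 0.808

The normalization condition is ∫|χ|² dx = 1 from 0 to w.
With ∫₀^w sin²(nπx/w) dx = w/2, the integral (without the A² prefactor) comes out to w/2.
Setting this equal to 1 gives A² = 1/(w/2).
Plugging in w = 3.06 yields A = 0.8085.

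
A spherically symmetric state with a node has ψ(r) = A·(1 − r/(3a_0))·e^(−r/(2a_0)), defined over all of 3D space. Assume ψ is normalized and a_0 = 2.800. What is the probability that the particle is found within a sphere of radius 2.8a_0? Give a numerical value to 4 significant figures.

P ≈ 0.3526

P = ∫ |ψ|² 4πr² dr over r ≤ 2.8a_0.
The full normalization integral is A²·[8·π·a_0^3/3] = 1, fixing A².
In terms of u = r/a_0 (A², 4π and the length scale all cancel between numerator and denominator), P = [∫_{0}^{2.8} u^2·(1 - u/3)^2·e^(-u) du] / [∫_{0}^{∞} u^2·(1 - u/3)^2·e^(-u) du].
With ∫ u^2·(1 - u/3)^2·e^(-u) du = (-u^4 + 2·u^3 - 3·u^2 - 6·u - 6)·e^(-u)/9 + C, the region integral is ≈ 0.235040 and the full one is 2/3.
Taking the ratio yields P = 0.35256.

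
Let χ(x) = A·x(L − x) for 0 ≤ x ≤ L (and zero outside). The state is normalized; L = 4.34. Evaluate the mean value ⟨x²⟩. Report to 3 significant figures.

The expectation value is the |χ|²-weighted average of x^2: ∫ x^2|χ|² dx.
The ratio of the moment integral to the normalization integral gives ⟨x²⟩ = 2·L^2/7.
Putting L = 4.34 gives 5.382.

⟨x^2⟩ ≈ 5.38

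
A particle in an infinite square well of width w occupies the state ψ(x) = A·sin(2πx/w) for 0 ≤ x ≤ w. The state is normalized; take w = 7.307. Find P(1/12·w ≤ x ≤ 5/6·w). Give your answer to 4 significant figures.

P ≈ 0.8878

P = ∫_{1/12·w}^{5/6·w} |ψ(x)|² dx.
The normalization integral ∫|ψ|²dx over the whole domain equals w/2·A², and A² cancels in the ratio.
Let u = x/w; then A² and the length scale cancel, so P = ∫_{1/12}^{5/6} sin(2·π·u)^2 du ÷ ∫_{0}^{1} sin(2·π·u)^2 du.
Using ∫ sin(2·π·u)^2 du = u/2 - sin(4·π·u)/(8·π), the numerator is √(3)/(8·π) + 3/8 and the denominator is 1/2.
This works out to P = (√(3) + 3·π)/(4·π).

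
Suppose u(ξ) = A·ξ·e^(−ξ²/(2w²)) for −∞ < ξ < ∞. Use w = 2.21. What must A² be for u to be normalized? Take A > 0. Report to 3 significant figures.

We need A² ∫|f|² dξ = 1, taking the integral from −∞ to ∞.
Carrying out the integral gives A² · √(π)·w^3/2.
Setting this equal to 1 gives A² = 1/(√(π)·w^3/2).
Substituting w = 2.21 gives A² = 0.1045, so A = 0.3233.

A^2 ≈ 0.105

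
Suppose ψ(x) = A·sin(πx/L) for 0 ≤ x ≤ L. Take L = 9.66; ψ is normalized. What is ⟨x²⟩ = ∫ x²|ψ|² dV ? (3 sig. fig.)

⟨x^2⟩ ≈ 26.4

By definition ⟨x²⟩ = ∫ x^2 |ψ(x)|² dx.
Using sin²θ = (1 − cos 2θ)/2, evaluating both integrals, ⟨x²⟩ = -L^2/(2·π^2) + L^2/3.
With L = 9.66, ⟨x^2⟩ = 26.38.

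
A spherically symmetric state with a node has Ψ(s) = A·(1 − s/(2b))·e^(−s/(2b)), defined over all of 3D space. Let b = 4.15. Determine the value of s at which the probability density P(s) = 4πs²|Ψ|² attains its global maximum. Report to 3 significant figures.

Set d/ds [P(s) = 4πs²|Ψ|²] = 0 and solve for s > 0.
This gives s = b·(√(5) + 3).
With b = 4.15, the most probable radial distance is 21.73.

s ≈ 21.7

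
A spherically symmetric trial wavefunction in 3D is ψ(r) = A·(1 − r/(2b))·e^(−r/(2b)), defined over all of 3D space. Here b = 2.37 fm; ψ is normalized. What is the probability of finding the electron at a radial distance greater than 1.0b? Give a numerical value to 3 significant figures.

With dV = 4πr²dr, the probability is ∫|ψ|² dV over r > 1.0b.
A² is fixed by ∫₀^∞ 4πr²|ψ|² dr = 1, i.e. A² = (8·π·b^3)^(−1).
In terms of u = r/b (A², 4π and the length scale all cancel between numerator and denominator), P = [∫_{1.0}^{∞} u^2·(1 - u/2)^2·e^(-u) du] / [∫_{0}^{∞} u^2·(1 - u/2)^2·e^(-u) du].
An antiderivative of u^2·(1 - u/2)^2·e^(-u) is -(u^4/4 + u^2 + 2·u + 2)·e^(-u); evaluating from 1.0 to ∞ gives 21·e^(-1)/4, while the full integral is 2.
The region integral divided by the full integral gives P = 0.9657.

P ≈ 0.966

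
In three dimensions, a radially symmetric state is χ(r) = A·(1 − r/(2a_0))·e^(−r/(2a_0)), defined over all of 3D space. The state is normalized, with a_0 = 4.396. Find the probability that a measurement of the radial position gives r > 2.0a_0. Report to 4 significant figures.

With dV = 4πr²dr, the probability is ∫|χ|² dV over r > 2.0a_0.
The full normalization integral is A²·[8·π·a_0^3] = 1, fixing A².
Substituting u = r/a_0, A², 4π and the length scale all cancel in the ratio: P = ∫_{2.0}^{∞} u^2·(1 - u/2)^2·e^(-u) du / ∫_{0}^{∞} u^2·(1 - u/2)^2·e^(-u) du.
With ∫ u^2·(1 - u/2)^2·e^(-u) du = -(u^4/4 + u^2 + 2·u + 2)·e^(-u) + C, the region integral is 14·e^(-2) and the full one is 2.
This evaluates to P = 0.94735.

P ≈ 0.9473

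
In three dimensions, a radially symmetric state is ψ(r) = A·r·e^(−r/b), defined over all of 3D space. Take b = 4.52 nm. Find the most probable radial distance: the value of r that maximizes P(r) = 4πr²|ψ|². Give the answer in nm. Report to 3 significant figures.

r ≈ 9.04 nm

Set d/dr [P(r) = 4πr²|ψ|²] = 0 and solve for r > 0.
Solving yields r = 2·b.
With b = 4.52, the most probable radial distance is 9.040 nm.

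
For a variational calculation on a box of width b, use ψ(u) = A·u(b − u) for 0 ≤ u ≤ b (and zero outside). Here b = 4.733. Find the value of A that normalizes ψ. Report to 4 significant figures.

The normalization condition is ∫|ψ|² du = 1 from 0 to b.
Expanding the polynomial and integrating term by term, ∫|ψ|² du = A²·(b^5/30).
Setting this equal to 1 gives A² = 1/(b^5/30).
Plugging in b = 4.733 yields A = 0.11239.

A ≈ 0.1124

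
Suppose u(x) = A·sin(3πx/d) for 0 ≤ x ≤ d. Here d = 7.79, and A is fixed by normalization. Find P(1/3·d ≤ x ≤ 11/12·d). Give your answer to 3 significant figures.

P ≈ 0.636

P = ∫_{1/3·d}^{11/12·d} |u(x)|² dx.
With A² fixed by ∫|u|² = 1, i.e. A² = (d/2)^(−1), substitute and integrate.
In terms of t = x/d (A² and the length scale cancel between numerator and denominator), P = [∫_{1/3}^{11/12} sin(3·π·t)^2 dt] / [∫_{0}^{1} sin(3·π·t)^2 dt].
Using ∫ sin(3·π·t)^2 dt = t/2 - sin(6·π·t)/(12·π), the numerator is 1/(12·π) + 7/24 and the denominator is 1/2.
This works out to P = (2 + 7·π)/(12·π).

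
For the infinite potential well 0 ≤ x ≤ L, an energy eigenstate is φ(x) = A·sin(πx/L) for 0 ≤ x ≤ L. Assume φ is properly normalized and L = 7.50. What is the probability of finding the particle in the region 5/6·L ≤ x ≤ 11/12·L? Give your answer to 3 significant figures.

The probability is P = ∫ |φ|² dx over [5/6·L, 11/12·L].
The normalization integral ∫|φ|²dx over the whole domain equals L/2·A², and A² cancels in the ratio.
Substituting u = x/L, A² and the length scale cancel in the ratio: P = ∫_{5/6}^{11/12} sin(π·u)^2 du / ∫_{0}^{1} sin(π·u)^2 du.
With ∫ sin(π·u)^2 du = u/2 - sin(2·π·u)/(4·π) + C, the region integral is -√(3)/(8·π) + 1/(8·π) + 1/24 and the full one is 1/2.
Evaluating gives P = (-3·√(3) + 3 + π)/(12·π).

P ≈ 0.0251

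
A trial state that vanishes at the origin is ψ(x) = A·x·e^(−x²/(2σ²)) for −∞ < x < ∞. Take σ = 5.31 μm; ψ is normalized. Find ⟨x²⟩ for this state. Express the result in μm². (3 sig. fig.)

By definition ⟨x²⟩ = ∫ x^2 |ψ(x)|² dx.
Evaluating both integrals, ⟨x²⟩ = 3·σ^2/2.
Putting σ = 5.31 gives 42.29.

⟨x^2⟩ ≈ 42.3 μm^2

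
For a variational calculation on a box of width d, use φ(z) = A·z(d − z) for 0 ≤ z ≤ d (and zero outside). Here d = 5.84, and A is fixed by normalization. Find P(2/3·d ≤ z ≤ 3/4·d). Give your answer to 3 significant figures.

The probability is P = ∫ |φ|² dz over [2/3·d, 3/4·d].
Since A² = 1/(d^5/30), this is the region integral divided by the full normalization integral.
In terms of u = z/d (A² and the length scale cancel between numerator and denominator), P = [∫_{2/3}^{3/4} u^2·(1 - u)^2 du] / [∫_{0}^{1} u^2·(1 - u)^2 du].
An antiderivative of u^2·(1 - u)^2 is u^3·(6·u^2 - 15·u + 10)/30; evaluating from 2/3 to 3/4 gives ≈ 0.0035454, while the full integral is 1/30.
Evaluating gives P = 0.1064.

P ≈ 0.106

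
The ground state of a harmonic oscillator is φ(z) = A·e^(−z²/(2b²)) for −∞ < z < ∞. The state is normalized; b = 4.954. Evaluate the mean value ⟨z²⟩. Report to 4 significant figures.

⟨z^2⟩ ≈ 12.27

By definition ⟨z²⟩ = ∫ z^2 |φ(z)|² dz.
The ratio of the moment integral to the normalization integral gives ⟨z²⟩ = b^2/2.
With b = 4.954, ⟨z^2⟩ = 12.271.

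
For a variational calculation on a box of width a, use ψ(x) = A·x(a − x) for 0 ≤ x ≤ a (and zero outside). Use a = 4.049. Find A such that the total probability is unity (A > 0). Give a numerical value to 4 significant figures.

A ≈ 0.1660

Normalization requires ∫|ψ|² dx = 1, integrated from 0 to a.
Carrying out the integral gives A² · a^5/30.
So A² = (a^5/30)^(−1).
Substituting a = 4.049 gives A² = 0.027567, so A = 0.16603.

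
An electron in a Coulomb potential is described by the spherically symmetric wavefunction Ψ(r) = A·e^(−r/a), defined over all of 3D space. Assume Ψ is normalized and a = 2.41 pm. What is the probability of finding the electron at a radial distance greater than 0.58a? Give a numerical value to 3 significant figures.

P ≈ 0.888

With dV = 4πr²dr, the probability is ∫|Ψ|² dV over r > 0.58a.
The full normalization integral is A²·[π·a^3] = 1, fixing A².
In terms of u = r/a (A², 4π and the length scale all cancel between numerator and denominator), P = [∫_{0.58}^{∞} u^2·e^(-2·u) du] / [∫_{0}^{∞} u^2·e^(-2·u) du].
An antiderivative of u^2·e^(-2·u) is -(2·u^2 + 2·u + 1)·e^(-2·u)/4; evaluating from 0.58 to ∞ gives 3541·e^(-29/25)/5000, while the full integral is 1/4.
Taking the ratio yields P = 0.8880.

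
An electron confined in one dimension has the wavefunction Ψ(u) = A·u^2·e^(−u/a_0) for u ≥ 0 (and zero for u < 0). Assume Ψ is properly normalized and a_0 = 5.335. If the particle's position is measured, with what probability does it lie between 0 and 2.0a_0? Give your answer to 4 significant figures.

P ≈ 0.3712

The probability is P = ∫ |Ψ|² du over [0, 2.0a_0].
The normalization integral ∫|Ψ|²du over the whole domain equals 3·a_0^5/4·A², and A² cancels in the ratio.
Let t = u/a_0; then A² and the length scale cancel, so P = ∫_{0}^{2.0} t^4·e^(-2·t) dt ÷ ∫_{0}^{∞} t^4·e^(-2·t) dt.
With ∫ t^4·e^(-2·t) dt = -(t^4/2 + t^3 + 3·t^2/2 + 3·t/2 + 3/4)·e^(-2·t) + C, the region integral is 3/4 - 103·e^(-4)/4 and the full one is 3/4.
This works out to P = 0.37116.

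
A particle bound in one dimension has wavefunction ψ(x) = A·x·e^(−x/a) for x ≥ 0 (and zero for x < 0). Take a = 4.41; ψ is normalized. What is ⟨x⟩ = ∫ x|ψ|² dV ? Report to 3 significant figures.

The expectation value is the |ψ|²-weighted average of x: ∫ x|ψ|² dx.
Since the A² factors cancel between numerator and denominator, ⟨x⟩ = 3·a/2.
With a = 4.41, ⟨x⟩ = 6.615.

⟨x⟩ ≈ 6.62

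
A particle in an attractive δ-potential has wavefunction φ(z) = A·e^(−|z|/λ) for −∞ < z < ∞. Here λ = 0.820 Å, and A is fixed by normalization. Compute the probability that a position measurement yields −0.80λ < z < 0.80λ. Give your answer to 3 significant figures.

P ≈ 0.798

P = ∫_{−0.80λ}^{0.80λ} |φ(z)|² dz.
The normalization integral ∫|φ|²dz over the whole domain equals λ·A², and A² cancels in the ratio.
Both integrals are even about z = 0, so only the z ≥ 0 halves are needed (the factors of 2 cancel). Substituting u = z/λ, A² and the length scale cancel in the ratio: P = ∫_{0}^{0.80} e^(-2·u) du / ∫_{0}^{∞} e^(-2·u) du.
An antiderivative of e^(-2·u) is -e^(-2·u)/2; evaluating from 0 to 0.80 gives 1/2 - e^(-8/5)/2, while the full integral is 1/2.
Taking the ratio, P = 0.7981.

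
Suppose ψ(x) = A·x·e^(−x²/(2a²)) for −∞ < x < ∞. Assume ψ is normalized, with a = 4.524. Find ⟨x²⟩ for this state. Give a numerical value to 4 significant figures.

⟨x^2⟩ ≈ 30.70

By definition ⟨x²⟩ = ∫ x^2 |ψ(x)|² dx.
Using the Gaussian integral ∫_{−∞}^{∞} e^(−αx²) dx = √(π/α), since the A² factors cancel between numerator and denominator, ⟨x²⟩ = 3·a^2/2.
Putting a = 4.524 gives 30.700.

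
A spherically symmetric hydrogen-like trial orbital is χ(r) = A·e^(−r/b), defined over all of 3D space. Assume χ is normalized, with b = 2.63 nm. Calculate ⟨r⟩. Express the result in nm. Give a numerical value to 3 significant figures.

⟨r⟩ = ∫ r |χ|² 4πr² dr over the full domain.
The ratio of the moment integral to the normalization integral gives ⟨r⟩ = 3·b/2.
With b = 2.63, ⟨r⟩ = 3.945.

⟨r⟩ ≈ 3.95 nm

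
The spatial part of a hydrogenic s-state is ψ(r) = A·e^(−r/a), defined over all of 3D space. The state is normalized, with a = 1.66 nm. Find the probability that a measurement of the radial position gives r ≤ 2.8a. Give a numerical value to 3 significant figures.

P ≈ 0.918

With dV = 4πr²dr, the probability is ∫|ψ|² dV over r ≤ 2.8a.
A² is fixed by ∫₀^∞ 4πr²|ψ|² dr = 1, i.e. A² = (π·a^3)^(−1).
Substituting u = r/a, A², 4π and the length scale all cancel in the ratio: P = ∫_{0}^{2.8} u^2·e^(-2·u) du / ∫_{0}^{∞} u^2·e^(-2·u) du.
With ∫ u^2·e^(-2·u) du = -(2·u^2 + 2·u + 1)·e^(-2·u)/4 + C, the region integral is 1/4 - 557·e^(-28/5)/100 and the full one is 1/4.
This evaluates to P = 0.9176.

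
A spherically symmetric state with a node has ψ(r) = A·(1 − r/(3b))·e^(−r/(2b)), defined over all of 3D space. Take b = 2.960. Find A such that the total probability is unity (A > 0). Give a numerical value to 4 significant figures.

A ≈ 0.06784

The normalization condition is ∫|ψ|² 4πr² dr = 1 from 0 to ∞.
Recall ∫₀^∞ r^m e^(−r/β) dr = m!·β^(m+1), ∫|ψ|² 4πr² dr = A²·(8·π·b^3/3).
Plugging in b = 2.960 yields A = 0.067843.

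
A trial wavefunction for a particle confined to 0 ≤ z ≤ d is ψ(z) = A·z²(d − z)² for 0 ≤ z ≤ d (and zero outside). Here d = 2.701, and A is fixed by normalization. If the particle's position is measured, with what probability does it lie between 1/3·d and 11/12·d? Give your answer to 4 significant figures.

The probability is P = ∫ |ψ|² dz over [1/3·d, 11/12·d].
The normalization integral ∫|ψ|²dz over the whole domain equals d^9/630·A², and A² cancels in the ratio.
In terms of u = z/d (A² and the length scale cancel between numerator and denominator), P = [∫_{1/3}^{11/12} u^4·(1 - u)^4 du] / [∫_{0}^{1} u^4·(1 - u)^4 du].
Using ∫ u^4·(1 - u)^4 du = u^5·(70·u^4 - 315·u^3 + 540·u^2 - 420·u + 126)/630, the numerator is ≈ 0.00135678 and the denominator is 1/630.
The result is P = 0.85477.

P ≈ 0.8548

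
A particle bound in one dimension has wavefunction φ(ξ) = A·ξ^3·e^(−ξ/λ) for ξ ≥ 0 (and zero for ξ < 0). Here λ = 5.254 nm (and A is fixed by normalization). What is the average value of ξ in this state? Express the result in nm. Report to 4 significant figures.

The expectation value is the |φ|²-weighted average of ξ: ∫ ξ|φ|² dξ.
Evaluating both integrals, ⟨ξ⟩ = 7·λ/2.
With λ = 5.254, ⟨ξ⟩ = 18.389.

⟨ξ⟩ ≈ 18.39 nm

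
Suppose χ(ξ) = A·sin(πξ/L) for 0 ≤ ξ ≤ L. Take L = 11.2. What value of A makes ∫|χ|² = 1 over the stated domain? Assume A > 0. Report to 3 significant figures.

A ≈ 0.423

The normalization condition is ∫|χ|² dξ = 1 from 0 to L.
The integral (without the A² prefactor) comes out to L/2.
Plugging in L = 11.2 yields A = 0.4226.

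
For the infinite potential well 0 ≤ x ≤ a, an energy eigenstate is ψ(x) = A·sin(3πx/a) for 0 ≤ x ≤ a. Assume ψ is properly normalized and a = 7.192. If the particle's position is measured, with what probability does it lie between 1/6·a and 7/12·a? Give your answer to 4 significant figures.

P ≈ 0.4697

|ψ|² is the probability density, so P = ∫_{1/6·a}^{7/12·a} |ψ|² dx.
With A² fixed by ∫|ψ|² = 1, i.e. A² = (a/2)^(−1), substitute and integrate.
In terms of u = x/a (A² and the length scale cancel between numerator and denominator), P = [∫_{1/6}^{7/12} sin(3·π·u)^2 du] / [∫_{0}^{1} sin(3·π·u)^2 du].
With ∫ sin(3·π·u)^2 du = u/2 - sin(6·π·u)/(12·π) + C, the region integral is 1/(12·π) + 5/24 and the full one is 1/2.
This works out to P = (2 + 5·π)/(12·π).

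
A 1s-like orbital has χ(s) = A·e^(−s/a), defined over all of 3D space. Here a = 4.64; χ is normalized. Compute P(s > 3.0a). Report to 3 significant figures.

P ≈ 0.0620

P = ∫ |χ|² 4πs² ds over s > 3.0a.
The full normalization integral is A²·[π·a^3] = 1, fixing A².
Let u = s/a; then A², 4π and the length scale all cancel, so P = ∫_{3.0}^{∞} u^2·e^(-2·u) du ÷ ∫_{0}^{∞} u^2·e^(-2·u) du.
An antiderivative of u^2·e^(-2·u) is -(2·u^2 + 2·u + 1)·e^(-2·u)/4; evaluating from 3.0 to ∞ gives 25·e^(-6)/4, while the full integral is 1/4.
The region integral divided by the full integral gives P = 0.06197.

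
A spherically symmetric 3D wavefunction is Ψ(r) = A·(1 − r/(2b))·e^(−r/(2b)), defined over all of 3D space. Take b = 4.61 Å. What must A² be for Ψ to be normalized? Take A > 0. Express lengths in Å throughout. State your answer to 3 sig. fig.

A^2 ≈ 0.000406 Å^(-3)

We need A² ∫|f|² 4πr² dr = 1, taking the integral from 0 to ∞.
With Ψ = A·(1 − r/(2b))·e^(−r/(2b)), the integral evaluates to A²·[8·π·b^3].
Setting this equal to 1 gives A² = 1/(8·π·b^3).
Substituting b = 4.61 gives A² = 0.0004061, so A = 0.02015.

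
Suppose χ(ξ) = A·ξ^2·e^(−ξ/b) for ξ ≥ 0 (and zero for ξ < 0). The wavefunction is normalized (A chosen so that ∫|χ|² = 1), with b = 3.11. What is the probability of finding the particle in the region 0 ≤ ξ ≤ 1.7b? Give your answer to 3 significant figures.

P = ∫_{0}^{1.7b} |χ(ξ)|² dξ.
Since A² = 1/(3·b^5/4), this is the region integral divided by the full normalization integral.
In terms of u = ξ/b (A² and the length scale cancel between numerator and denominator), P = [∫_{0}^{1.7} u^4·e^(-2·u) du] / [∫_{0}^{∞} u^4·e^(-2·u) du].
With ∫ u^4·e^(-2·u) du = -(u^4/2 + u^3 + 3·u^2/2 + 3·u/2 + 3/4)·e^(-2·u) + C, the region integral is ≈ 0.19186 and the full one is 3/4.
Taking the ratio, P = 0.2558.

P ≈ 0.256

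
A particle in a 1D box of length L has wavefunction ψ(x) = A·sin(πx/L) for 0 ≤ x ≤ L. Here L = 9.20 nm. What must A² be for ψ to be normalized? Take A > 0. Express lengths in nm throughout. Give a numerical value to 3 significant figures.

Require ∫ |ψ|² dx = 1 over the whole domain.
∫|ψ|² dx = A²·(L/2).
With L = 9.20: A² = 0.2174 and A = 0.4663.

A^2 ≈ 0.217 nm^(-1)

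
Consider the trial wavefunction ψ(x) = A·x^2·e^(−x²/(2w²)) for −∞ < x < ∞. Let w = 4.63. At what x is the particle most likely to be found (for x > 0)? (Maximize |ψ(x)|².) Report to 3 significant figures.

x ≈ 6.55

The maximum of |ψ(x)|² occurs where its derivative vanishes.
Solving yields x = √(2)·w.
With w = 4.63, the value of x > 0 at which the probability density is greatest is 6.548.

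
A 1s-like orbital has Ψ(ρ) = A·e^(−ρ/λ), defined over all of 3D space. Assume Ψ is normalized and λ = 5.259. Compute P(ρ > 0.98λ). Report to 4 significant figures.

P ≈ 0.6875

P = ∫ |Ψ|² 4πρ² dρ over ρ > 0.98λ.
Normalization gives A² = 1/(π·λ^3).
Let u = ρ/λ; then A², 4π and the length scale all cancel, so P = ∫_{0.98}^{∞} u^2·e^(-2·u) du ÷ ∫_{0}^{∞} u^2·e^(-2·u) du.
An antiderivative of u^2·e^(-2·u) is -(2·u^2 + 2·u + 1)·e^(-2·u)/4; evaluating from 0.98 to ∞ gives 6101·e^(-49/25)/5000, while the full integral is 1/4.
The region integral divided by the full integral gives P = 0.68750.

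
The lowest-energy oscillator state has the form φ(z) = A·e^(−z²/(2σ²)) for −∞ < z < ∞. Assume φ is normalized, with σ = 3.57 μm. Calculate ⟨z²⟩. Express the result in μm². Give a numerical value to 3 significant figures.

⟨z^2⟩ ≈ 6.37 μm^2

By definition ⟨z²⟩ = ∫ z^2 |φ(z)|² dz.
Evaluating both integrals, ⟨z²⟩ = σ^2/2.
Putting σ = 3.57 gives 6.372.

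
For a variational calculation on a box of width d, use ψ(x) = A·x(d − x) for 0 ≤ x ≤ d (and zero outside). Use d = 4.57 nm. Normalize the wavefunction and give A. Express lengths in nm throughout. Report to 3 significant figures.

A ≈ 0.123 nm^(-5/2)

We need A² ∫|f|² dx = 1, taking the integral from 0 to d.
Expanding the polynomial and integrating term by term, the integral (without the A² prefactor) comes out to d^5/30.
Plugging in d = 4.57 yields A = 0.1227.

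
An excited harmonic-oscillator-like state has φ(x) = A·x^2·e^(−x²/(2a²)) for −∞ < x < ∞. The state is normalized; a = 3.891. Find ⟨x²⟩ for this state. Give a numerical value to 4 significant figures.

The expectation value is the |φ|²-weighted average of x^2: ∫ x^2|φ|² dx.
The ratio of the moment integral to the normalization integral gives ⟨x²⟩ = 5·a^2/2.
Putting a = 3.891 gives 37.850.

⟨x^2⟩ ≈ 37.85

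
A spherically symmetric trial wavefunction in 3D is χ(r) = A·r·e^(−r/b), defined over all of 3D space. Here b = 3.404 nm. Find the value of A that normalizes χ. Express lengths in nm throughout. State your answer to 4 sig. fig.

A ≈ 0.01524 nm^(-5/2)

Require ∫ |χ|² 4πr² dr = 1 over the whole domain.
(Spherical symmetry: dV = 4πr² dr.)
With χ = A·r·e^(−r/b), the integral evaluates to A²·[3·π·b^5].
Hence A² = 1/[3·π·b^5].
With b = 3.404: A² = 0.00023216 and A = 0.015237.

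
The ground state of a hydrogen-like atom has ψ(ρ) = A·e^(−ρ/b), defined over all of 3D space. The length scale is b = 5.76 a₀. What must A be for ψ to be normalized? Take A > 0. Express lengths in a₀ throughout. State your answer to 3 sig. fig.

A ≈ 0.0408 a₀^(-3/2)

We need A² ∫|f|² 4πρ² dρ = 1, taking the integral from 0 to ∞.
In 3D with spherical symmetry the volume element is 4πρ² dρ.
The integral (without the A² prefactor) comes out to π·b^3.
Hence A² = 1/[π·b^3].
With b = 5.76: A² = 0.001666 and A = 0.04081.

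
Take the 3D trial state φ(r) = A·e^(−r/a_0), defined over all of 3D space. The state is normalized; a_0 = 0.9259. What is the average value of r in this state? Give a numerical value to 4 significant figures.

⟨r⟩ ≈ 1.389

⟨r⟩ = ∫ r |φ|² 4πr² dr over the full domain.
Recall ∫₀^∞ r^m e^(−r/β) dr = m!·β^(m+1), since the A² factors cancel between numerator and denominator, ⟨r⟩ = 3·a_0/2.
Putting a_0 = 0.9259 gives 1.3889.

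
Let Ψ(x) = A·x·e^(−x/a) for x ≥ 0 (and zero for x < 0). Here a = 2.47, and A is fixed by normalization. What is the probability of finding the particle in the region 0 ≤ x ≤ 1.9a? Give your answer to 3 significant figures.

P ≈ 0.731

|Ψ|² is the probability density, so P = ∫_{0}^{1.9a} |Ψ|² dx.
Since A² = 1/(a^3/4), this is the region integral divided by the full normalization integral.
In terms of u = x/a (A² and the length scale cancel between numerator and denominator), P = [∫_{0}^{1.9} u^2·e^(-2·u) du] / [∫_{0}^{∞} u^2·e^(-2·u) du].
An antiderivative of u^2·e^(-2·u) is -(2·u^2 + 2·u + 1)·e^(-2·u)/4; evaluating from 0 to 1.9 gives 1/4 - 601·e^(-19/5)/200, while the full integral is 1/4.
Evaluating gives P = 0.7311.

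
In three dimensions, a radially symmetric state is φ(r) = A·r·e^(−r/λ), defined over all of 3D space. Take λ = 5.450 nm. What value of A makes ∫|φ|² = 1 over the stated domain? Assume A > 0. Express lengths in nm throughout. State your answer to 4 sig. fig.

A ≈ 0.004698 nm^(-5/2)

Require ∫ |φ|² 4πr² dr = 1 over the whole domain.
Using ∫₀^∞ rⁿ e^(−αr) dr = n!/αⁿ⁺¹, the integral (without the A² prefactor) comes out to 3·π·λ^5.
With λ = 5.450: A² = 0.000022067 and A = 0.0046976.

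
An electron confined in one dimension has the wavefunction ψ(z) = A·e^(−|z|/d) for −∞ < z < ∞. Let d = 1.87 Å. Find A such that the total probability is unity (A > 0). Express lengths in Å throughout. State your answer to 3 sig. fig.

A ≈ 0.731 Å^(-1/2)

We need A² ∫|f|² dz = 1, taking the integral from −∞ to ∞.
The integral (without the A² prefactor) comes out to d.
Plugging in d = 1.87 yields A = 0.7313.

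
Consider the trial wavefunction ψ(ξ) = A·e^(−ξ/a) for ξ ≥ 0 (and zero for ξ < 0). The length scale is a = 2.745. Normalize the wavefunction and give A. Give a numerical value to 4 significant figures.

A ≈ 0.8536

The normalization condition is ∫|ψ|² dξ = 1 from 0 to ∞.
The integral (without the A² prefactor) comes out to a/2.
Substituting a = 2.745 gives A² = 0.72860, so A = 0.85358.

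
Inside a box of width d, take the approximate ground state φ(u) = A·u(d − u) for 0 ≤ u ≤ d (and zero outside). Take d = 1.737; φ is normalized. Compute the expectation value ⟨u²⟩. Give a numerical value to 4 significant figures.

⟨u²⟩ = ∫ u^2 |φ|² du over the full domain.
Expanding the polynomial and integrating term by term, since the A² factors cancel between numerator and denominator, ⟨u²⟩ = 2·d^2/7.
Putting d = 1.737 gives 0.86205.

⟨u^2⟩ ≈ 0.8620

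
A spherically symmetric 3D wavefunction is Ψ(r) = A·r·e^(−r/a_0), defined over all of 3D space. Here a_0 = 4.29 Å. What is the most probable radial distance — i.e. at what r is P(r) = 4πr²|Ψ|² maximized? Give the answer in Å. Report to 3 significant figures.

r ≈ 8.58 Å

The maximum of P(r) = 4πr²|Ψ|² occurs where its derivative vanishes.
This gives r = 2·a_0.
With a_0 = 4.29, the most probable radial distance is 8.580 Å.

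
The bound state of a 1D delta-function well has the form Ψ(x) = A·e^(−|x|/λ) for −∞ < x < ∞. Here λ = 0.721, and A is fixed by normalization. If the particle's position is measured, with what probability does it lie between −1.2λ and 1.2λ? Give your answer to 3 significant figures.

P = ∫_{−1.2λ}^{1.2λ} |Ψ(x)|² dx.
With A² fixed by ∫|Ψ|² = 1, i.e. A² = (λ)^(−1), substitute and integrate.
Both integrals are even about x = 0, so only the x ≥ 0 halves are needed (the factors of 2 cancel). Let u = x/λ; then A² and the length scale cancel, so P = ∫_{0}^{1.2} e^(-2·u) du ÷ ∫_{0}^{∞} e^(-2·u) du.
With ∫ e^(-2·u) du = -e^(-2·u)/2 + C, the region integral is 1/2 - e^(-12/5)/2 and the full one is 1/2.
The result is P = 0.9093.

P ≈ 0.909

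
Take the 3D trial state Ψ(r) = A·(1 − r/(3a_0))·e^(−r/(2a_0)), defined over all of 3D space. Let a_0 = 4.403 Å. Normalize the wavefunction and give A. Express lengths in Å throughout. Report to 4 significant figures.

Require ∫ |Ψ|² 4πr² dr = 1 over the whole domain.
(Spherical symmetry: dV = 4πr² dr.)
∫|Ψ|² 4πr² dr = A²·(8·π·a_0^3/3).
With a_0 = 4.403: A² = 0.0013984 and A = 0.037395.

A ≈ 0.03740 Å^(-3/2)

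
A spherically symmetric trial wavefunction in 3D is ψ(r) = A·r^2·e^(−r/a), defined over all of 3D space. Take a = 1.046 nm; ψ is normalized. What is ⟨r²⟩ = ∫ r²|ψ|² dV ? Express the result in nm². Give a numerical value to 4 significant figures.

⟨r²⟩ = ∫ r^2 |ψ|² 4πr² dr over the full domain.
The ratio of the moment integral to the normalization integral gives ⟨r²⟩ = 14·a^2.
With a = 1.046, ⟨r^2⟩ = 15.318.

⟨r^2⟩ ≈ 15.32 nm^2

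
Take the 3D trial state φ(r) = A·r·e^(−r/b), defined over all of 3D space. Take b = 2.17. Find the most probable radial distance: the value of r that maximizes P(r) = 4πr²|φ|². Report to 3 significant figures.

Differentiate P(r) = 4πr²|φ|² with respect to r and set to zero.
Solving yields r = 2·b.
With b = 2.17, the most probable radial distance is 4.340.

r ≈ 4.34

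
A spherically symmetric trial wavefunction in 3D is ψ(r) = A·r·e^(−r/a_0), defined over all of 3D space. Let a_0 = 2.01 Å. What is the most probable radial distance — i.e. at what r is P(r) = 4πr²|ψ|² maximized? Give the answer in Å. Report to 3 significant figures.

Differentiate P(r) = 4πr²|ψ|² with respect to r and set to zero.
This gives r = 2·a_0.
With a_0 = 2.01, the most probable radial distance is 4.020 Å.

r ≈ 4.02 Å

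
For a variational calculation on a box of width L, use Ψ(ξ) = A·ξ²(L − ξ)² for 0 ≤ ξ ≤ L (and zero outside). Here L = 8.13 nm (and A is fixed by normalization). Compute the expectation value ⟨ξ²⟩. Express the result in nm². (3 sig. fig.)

⟨ξ^2⟩ ≈ 18.0 nm^2

By definition ⟨ξ²⟩ = ∫ ξ^2 |Ψ(ξ)|² dξ.
Expanding the polynomial and integrating term by term, evaluating both integrals, ⟨ξ²⟩ = 3·L^2/11.
With L = 8.13, ⟨ξ^2⟩ = 18.03.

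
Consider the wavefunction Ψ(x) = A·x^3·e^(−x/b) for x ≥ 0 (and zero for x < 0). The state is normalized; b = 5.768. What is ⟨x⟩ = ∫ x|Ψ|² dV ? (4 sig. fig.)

By definition ⟨x⟩ = ∫ x |Ψ(x)|² dx.
With ∫₀^∞ x^7 e^(−αx) dx = 7!/α^8, evaluating both integrals, ⟨x⟩ = 7·b/2.
Putting b = 5.768 gives 20.188.

⟨x⟩ ≈ 20.19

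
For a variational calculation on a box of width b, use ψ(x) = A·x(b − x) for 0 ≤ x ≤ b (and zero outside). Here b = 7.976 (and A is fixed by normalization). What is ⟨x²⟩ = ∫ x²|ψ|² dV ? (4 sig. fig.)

⟨x^2⟩ ≈ 18.18

By definition ⟨x²⟩ = ∫ x^2 |ψ(x)|² dx.
Since the A² factors cancel between numerator and denominator, ⟨x²⟩ = 2·b^2/7.
Putting b = 7.976 gives 18.176.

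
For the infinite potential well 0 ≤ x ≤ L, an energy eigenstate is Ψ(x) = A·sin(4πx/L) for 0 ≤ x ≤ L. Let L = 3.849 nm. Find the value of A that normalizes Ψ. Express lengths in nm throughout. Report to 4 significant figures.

A ≈ 0.7208 nm^(-1/2)

Require ∫ |Ψ|² dx = 1 over the whole domain.
With ∫₀^L sin²(nπx/L) dx = L/2, carrying out the integral gives A² · L/2.
Hence A² = 1/[L/2].
Substituting L = 3.849 gives A² = 0.51962, so A = 0.72084.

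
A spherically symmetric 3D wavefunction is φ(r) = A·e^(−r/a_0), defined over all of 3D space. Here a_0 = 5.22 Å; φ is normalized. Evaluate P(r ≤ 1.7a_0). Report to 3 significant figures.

P ≈ 0.660

Integrate the radial probability density 4πr²|φ|² over r ≤ 1.7a_0.
The full normalization integral is A²·[π·a_0^3] = 1, fixing A².
Let u = r/a_0; then A², 4π and the length scale all cancel, so P = ∫_{0}^{1.7} u^2·e^(-2·u) du ÷ ∫_{0}^{∞} u^2·e^(-2·u) du.
An antiderivative of u^2·e^(-2·u) is -(2·u^2 + 2·u + 1)·e^(-2·u)/4; evaluating from 0 to 1.7 gives 1/4 - 509·e^(-17/5)/200, while the full integral is 1/4.
Taking the ratio yields P = 0.6603.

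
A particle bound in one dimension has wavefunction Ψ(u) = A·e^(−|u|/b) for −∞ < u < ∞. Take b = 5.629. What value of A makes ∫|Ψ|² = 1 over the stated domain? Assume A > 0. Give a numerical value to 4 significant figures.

We need A² ∫|f|² du = 1, taking the integral from −∞ to ∞.
Carrying out the integral gives A² · b.
So A² = (b)^(−1).
Plugging in b = 5.629 yields A = 0.42149.

A ≈ 0.4215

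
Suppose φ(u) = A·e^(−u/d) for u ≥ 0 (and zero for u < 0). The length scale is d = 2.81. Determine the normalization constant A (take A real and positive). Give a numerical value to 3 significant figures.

The normalization condition is ∫|φ|² du = 1 from 0 to ∞.
Recall ∫₀^∞ u^m e^(−u/β) du = m!·β^(m+1), the integral (without the A² prefactor) comes out to d/2.
Setting this equal to 1 gives A² = 1/(d/2).
Substituting d = 2.81 gives A² = 0.7117, so A = 0.8436.

A ≈ 0.844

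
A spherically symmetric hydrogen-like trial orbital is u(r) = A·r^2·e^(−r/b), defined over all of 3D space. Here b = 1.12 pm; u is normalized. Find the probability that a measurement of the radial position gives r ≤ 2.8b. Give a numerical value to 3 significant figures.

P ≈ 0.330

With dV = 4πr²dr, the probability is ∫|u|² dV over r ≤ 2.8b.
The full normalization integral is A²·[45·π·b^7/2] = 1, fixing A².
Let t = r/b; then A², 4π and the length scale all cancel, so P = ∫_{0}^{2.8} t^6·e^(-2·t) dt ÷ ∫_{0}^{∞} t^6·e^(-2·t) dt.
Using ∫ t^6·e^(-2·t) dt = -(4·t^6 + 12·t^5 + 30·t^4 + 60·t^3 + 90·t^2 + 90·t + 45)·e^(-2·t)/8, the numerator is ≈ 1.8548 and the denominator is 45/8.
Taking the ratio yields P = 0.3297.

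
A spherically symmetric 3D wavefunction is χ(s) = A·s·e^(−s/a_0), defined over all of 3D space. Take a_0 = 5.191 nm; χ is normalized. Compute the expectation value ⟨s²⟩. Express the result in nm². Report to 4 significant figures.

By definition ⟨s²⟩ = ∫ s^2 |χ(s)|² 4πs² ds.
Recall ∫₀^∞ s^m e^(−s/β) ds = m!·β^(m+1), the ratio of the moment integral to the normalization integral gives ⟨s²⟩ = 15·a_0^2/2.
With a_0 = 5.191, ⟨s^2⟩ = 202.10.

⟨s^2⟩ ≈ 202.1 nm^2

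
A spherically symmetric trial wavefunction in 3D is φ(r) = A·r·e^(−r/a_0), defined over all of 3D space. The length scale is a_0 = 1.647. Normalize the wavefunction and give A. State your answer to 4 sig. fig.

Require ∫ |φ|² 4πr² dr = 1 over the whole domain.
In 3D with spherical symmetry the volume element is 4πr² dr.
With ∫₀^∞ r^4 e^(−αr) dr = 4!/α^5, ∫|φ|² 4πr² dr = A²·(3·π·a_0^5).
Plugging in a_0 = 1.647 yields A = 0.093569.

A ≈ 0.09357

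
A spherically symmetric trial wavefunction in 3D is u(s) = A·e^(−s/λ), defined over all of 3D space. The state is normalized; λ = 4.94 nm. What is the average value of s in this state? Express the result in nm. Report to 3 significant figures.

By definition ⟨s⟩ = ∫ s |u(s)|² 4πs² ds.
Recall ∫₀^∞ s^m e^(−s/β) ds = m!·β^(m+1), the ratio of the moment integral to the normalization integral gives ⟨s⟩ = 3·λ/2.
With λ = 4.94, ⟨s⟩ = 7.410.

⟨s⟩ ≈ 7.41 nm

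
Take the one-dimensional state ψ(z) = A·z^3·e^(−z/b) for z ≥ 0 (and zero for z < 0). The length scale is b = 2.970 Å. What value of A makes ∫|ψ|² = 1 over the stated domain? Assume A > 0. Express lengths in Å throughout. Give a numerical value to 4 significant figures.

A ≈ 0.009339 Å^(-7/2)

We need A² ∫|f|² dz = 1, taking the integral from 0 to ∞.
With ψ = A·z^3·e^(−z/b), the integral evaluates to A²·[45·b^7/8].
Substituting b = 2.970 gives A² = 0.000087213, so A = 0.0093388.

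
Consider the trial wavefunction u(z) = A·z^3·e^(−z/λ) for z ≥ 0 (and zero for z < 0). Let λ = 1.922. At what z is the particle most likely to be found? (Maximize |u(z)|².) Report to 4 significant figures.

Differentiate |u(z)|² with respect to z and set to zero.
Solving yields z = 3·λ.
With λ = 1.922, the most probable position is 5.7660.

z ≈ 5.766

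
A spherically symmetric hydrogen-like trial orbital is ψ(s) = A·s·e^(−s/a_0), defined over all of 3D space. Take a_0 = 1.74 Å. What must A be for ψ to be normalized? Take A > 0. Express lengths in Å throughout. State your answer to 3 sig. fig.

Require ∫ |ψ|² 4πs² ds = 1 over the whole domain.
In 3D with spherical symmetry the volume element is 4πs² ds.
With ∫₀^∞ s^4 e^(−αs) ds = 4!/α^5, ∫|ψ|² 4πs² ds = A²·(3·π·a_0^5).
Hence A² = 1/[3·π·a_0^5].
With a_0 = 1.74: A² = 0.006652 and A = 0.08156.

A ≈ 0.0816 Å^(-5/2)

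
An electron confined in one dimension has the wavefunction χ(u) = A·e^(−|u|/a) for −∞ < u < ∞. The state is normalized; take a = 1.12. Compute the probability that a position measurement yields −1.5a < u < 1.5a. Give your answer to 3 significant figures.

P ≈ 0.950

|χ|² is the probability density, so P = ∫_{−1.5a}^{1.5a} |χ|² du.
Since A² = 1/(a), this is the region integral divided by the full normalization integral.
Both integrals are even about u = 0, so only the u ≥ 0 halves are needed (the factors of 2 cancel). In terms of t = u/a (A² and the length scale cancel between numerator and denominator), P = [∫_{0}^{1.5} e^(-2·t) dt] / [∫_{0}^{∞} e^(-2·t) dt].
With ∫ e^(-2·t) dt = -e^(-2·t)/2 + C, the region integral is 1/2 - e^(-3)/2 and the full one is 1/2.
This works out to P = 0.9502.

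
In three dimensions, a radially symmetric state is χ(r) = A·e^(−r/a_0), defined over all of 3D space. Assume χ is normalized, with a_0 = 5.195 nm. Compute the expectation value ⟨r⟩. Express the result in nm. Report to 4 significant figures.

By definition ⟨r⟩ = ∫ r |χ(r)|² 4πr² dr.
Evaluating both integrals, ⟨r⟩ = 3·a_0/2.
Putting a_0 = 5.195 gives 7.7925.

⟨r⟩ ≈ 7.793 nm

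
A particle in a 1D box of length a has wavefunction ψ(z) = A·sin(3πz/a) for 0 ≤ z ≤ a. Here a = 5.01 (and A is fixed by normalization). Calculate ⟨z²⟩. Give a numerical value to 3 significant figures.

By definition ⟨z²⟩ = ∫ z^2 |ψ(z)|² dz.
Evaluating both integrals, ⟨z²⟩ = -a^2/(18·π^2) + a^2/3.
Putting a = 5.01 gives 8.225.

⟨z^2⟩ ≈ 8.23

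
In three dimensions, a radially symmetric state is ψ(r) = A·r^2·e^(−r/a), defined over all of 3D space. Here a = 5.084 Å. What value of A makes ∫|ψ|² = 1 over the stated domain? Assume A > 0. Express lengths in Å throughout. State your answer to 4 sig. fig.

The normalization condition is ∫|ψ|² 4πr² dr = 1 from 0 to ∞.
The angular integral contributes 4π, leaving ∫₀^∞ r²|ψ|² dr.
The integral (without the A² prefactor) comes out to 45·π·a^7/2.
Setting this equal to 1 gives A² = 1/(45·π·a^7/2).
Plugging in a = 5.084 yields A = 0.00040143.

A ≈ 0.0004014 Å^(-7/2)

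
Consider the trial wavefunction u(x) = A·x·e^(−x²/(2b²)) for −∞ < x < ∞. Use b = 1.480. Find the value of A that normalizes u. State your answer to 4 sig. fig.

We need A² ∫|f|² dx = 1, taking the integral from −∞ to ∞.
With ∫_{−∞}^{∞} x^(2m) e^(−αx²) dx = (2m−1)!!·√π / (2^m α^(m+1/2)), the integral (without the A² prefactor) comes out to √(π)·b^3/2.
Substituting b = 1.480 gives A² = 0.34807, so A = 0.58998.

A ≈ 0.5900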